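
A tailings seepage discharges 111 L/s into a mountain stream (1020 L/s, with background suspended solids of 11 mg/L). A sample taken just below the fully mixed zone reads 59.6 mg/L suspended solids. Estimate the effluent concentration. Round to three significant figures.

506 mg/L

Mass balance: 1020·11.00 + 111.0·Cₑ = 1131·59.60
→ Cₑ = (1131·59.60 − 1020·11.00) / 111.0 = 506.2 mg/L.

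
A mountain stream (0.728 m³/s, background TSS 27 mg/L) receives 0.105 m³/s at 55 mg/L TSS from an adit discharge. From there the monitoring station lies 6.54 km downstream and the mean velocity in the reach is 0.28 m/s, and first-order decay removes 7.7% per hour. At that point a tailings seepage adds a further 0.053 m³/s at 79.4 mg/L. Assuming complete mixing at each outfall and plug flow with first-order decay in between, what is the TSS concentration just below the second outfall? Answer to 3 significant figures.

Flow-weighted average: C = (0.7280·27.00 + 0.1050·55.00) / 0.8330 = 25.43/0.8330 = 30.53 mg/L; combined flow 0.8330 m³/s.
Travel time t = 6.54·1000 / 0.28 = 23360 s = 6.488 h.
7.7%/h lost → k = −ln(1 − 0.077) = 0.08013 h⁻¹.
Applying C = C₀e^(−kt): 30.53 × 0.5946 = 18.15 mg/L.
At the second outfall, C = (0.8330·18.15 + 0.05300·79.40) / (0.8330 + 0.05300) = 21.82 mg/L.

21.8 mg/L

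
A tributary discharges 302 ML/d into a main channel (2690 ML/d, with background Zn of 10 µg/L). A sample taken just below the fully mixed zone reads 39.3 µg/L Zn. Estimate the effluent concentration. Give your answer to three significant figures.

300 µg/L

Mass balance: 2690·10.00 + 302.0·Cₑ = 2992·39.30
→ Cₑ = (2992·39.30 − 2690·10.00) / 302.0 = 300.3 µg/L.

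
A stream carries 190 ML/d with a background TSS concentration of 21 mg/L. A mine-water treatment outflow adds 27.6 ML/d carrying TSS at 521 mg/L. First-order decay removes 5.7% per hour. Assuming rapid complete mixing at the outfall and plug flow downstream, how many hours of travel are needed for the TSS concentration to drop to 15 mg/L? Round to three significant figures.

Conservation of mass: C = (190.0·21.00 + 27.60·521.0) / 217.6 = 18370/217.6 = 84.42 mg/L.
5.7%/h lost → k = −ln(1 − 0.057) = 0.05869 h⁻¹.
84.42·exp(−k·t) = 15 → t = ln(84.42/15)/k = 106000 s = 29.44 h.

29.4 h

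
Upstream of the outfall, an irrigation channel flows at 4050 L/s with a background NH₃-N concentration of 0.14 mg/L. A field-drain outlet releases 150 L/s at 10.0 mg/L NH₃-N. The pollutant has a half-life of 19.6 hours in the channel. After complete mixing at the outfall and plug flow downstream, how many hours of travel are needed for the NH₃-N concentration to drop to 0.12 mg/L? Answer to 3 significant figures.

39.9 h

Mass balance: C = (4050·0.1400 + 150.0·10.00) / 4200 = 2067/4200 = 0.4921 mg/L.
Half-life 19.6 h → k = ln 2 / 19.6 = 0.03536 h⁻¹ = 0.8488 d⁻¹.
0.4921·exp(−k·t) = 0.12 → t = ln(0.4921/0.12)/k = 143700 s = 39.91 h.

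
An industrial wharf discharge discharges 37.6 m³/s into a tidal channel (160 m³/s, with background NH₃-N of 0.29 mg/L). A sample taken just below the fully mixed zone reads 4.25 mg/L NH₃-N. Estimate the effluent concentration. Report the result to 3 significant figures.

21.1 mg/L

Mass balance: 160.0·0.2900 + 37.60·Cₑ = 197.6·4.250
→ Cₑ = (197.6·4.250 − 160.0·0.2900) / 37.60 = 21.10 mg/L.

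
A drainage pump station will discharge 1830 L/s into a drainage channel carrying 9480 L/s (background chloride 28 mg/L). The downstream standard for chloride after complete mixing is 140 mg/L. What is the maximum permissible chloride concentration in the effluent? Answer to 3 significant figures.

720 mg/L

At the limit, (Qr·Cr + Qe·Cₑ)/(Qr + Qe) = 140:
Cₑ = (11310·140 − 9480·28.00) / 1830 = 720.2 mg/L.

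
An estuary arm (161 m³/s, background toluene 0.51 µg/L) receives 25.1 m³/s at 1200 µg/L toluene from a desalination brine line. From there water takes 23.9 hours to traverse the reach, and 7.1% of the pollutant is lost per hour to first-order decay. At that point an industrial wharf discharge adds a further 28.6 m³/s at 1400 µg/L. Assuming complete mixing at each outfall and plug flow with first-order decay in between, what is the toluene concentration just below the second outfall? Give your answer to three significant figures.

Mass balance: C = (161.0·0.5100 + 25.10·1200) / 186.1 = 30200/186.1 = 162.3 µg/L; combined flow 186.1 m³/s.
7.1%/h lost → k = −ln(1 − 0.071) = 0.07365 h⁻¹.
After decay, C = 162.3 × e^(−kt) = 162.3 × 0.1720 = 27.92 µg/L.
Second outfall: C = (186.1·27.92 + 28.60·1400)/214.7 = 210.7 µg/L.

211 µg/L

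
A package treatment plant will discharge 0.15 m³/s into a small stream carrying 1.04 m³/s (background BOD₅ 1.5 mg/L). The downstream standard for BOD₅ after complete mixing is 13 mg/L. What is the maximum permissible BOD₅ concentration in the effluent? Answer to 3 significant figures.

92.7 mg/L

At the limit, (Qr·Cr + Qe·Cₑ)/(Qr + Qe) = 13:
Cₑ = (1.190·13 − 1.040·1.500) / 0.1500 = 92.73 mg/L.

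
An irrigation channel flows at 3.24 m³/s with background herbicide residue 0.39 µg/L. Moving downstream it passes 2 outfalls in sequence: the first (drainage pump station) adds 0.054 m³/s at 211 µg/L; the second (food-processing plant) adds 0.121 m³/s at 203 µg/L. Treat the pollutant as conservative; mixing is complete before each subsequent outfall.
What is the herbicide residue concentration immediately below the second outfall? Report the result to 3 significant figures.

10.9 µg/L

Outfall 1: combined Q = 3.294 m³/s; C = (3.240·0.3900 + 0.05400·211.0)/3.294 = 3.843 µg/L.
Outfall 2: combined Q = 3.415 m³/s; C = (3.294·3.843 + 0.1210·203.0)/3.415 = 10.90 µg/L.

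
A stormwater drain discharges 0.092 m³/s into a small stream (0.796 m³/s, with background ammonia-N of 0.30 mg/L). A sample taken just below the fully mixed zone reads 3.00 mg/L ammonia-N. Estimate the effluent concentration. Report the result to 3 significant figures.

26.4 mg/L

Mass balance: 0.7960·0.3000 + 0.09200·Cₑ = 0.8880·3.000
→ Cₑ = (0.8880·3.000 − 0.7960·0.3000) / 0.09200 = 26.36 mg/L.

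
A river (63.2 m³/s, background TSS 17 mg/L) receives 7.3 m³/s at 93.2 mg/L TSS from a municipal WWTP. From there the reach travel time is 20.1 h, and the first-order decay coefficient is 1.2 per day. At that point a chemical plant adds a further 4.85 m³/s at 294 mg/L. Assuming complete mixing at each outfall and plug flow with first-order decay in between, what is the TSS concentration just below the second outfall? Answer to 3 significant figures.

After mixing, C = (63.20·17.00 + 7.300·93.20) / 70.50 = 1755/70.50 = 24.89 mg/L; combined flow 70.50 m³/s.
First-order decay: C = 24.89·exp(−k·t) = 24.89·0.3660 = 9.111 mg/L.
At the second outfall, C = (70.50·9.111 + 4.850·294.0) / (70.50 + 4.850) = 27.45 mg/L.

27.4 mg/L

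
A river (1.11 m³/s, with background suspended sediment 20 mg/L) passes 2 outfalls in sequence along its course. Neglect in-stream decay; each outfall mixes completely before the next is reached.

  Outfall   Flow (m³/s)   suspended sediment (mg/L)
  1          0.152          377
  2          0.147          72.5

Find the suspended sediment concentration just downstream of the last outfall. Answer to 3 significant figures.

64.0 mg/L

Below outfall 1: Q → 1.262 m³/s, C = (1.110·20.00 + 0.1520·377.0)/1.262 = 63.00 mg/L.
Below outfall 2: Q → 1.409 m³/s, C = (1.262·63.00 + 0.1470·72.50)/1.409 = 63.99 mg/L.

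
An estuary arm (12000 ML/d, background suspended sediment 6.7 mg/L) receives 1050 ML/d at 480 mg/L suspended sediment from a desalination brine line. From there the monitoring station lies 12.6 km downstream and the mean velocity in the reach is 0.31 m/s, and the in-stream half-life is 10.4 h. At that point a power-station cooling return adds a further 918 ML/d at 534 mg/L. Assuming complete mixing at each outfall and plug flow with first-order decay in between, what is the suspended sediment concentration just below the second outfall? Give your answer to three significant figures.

After mixing, C = (12000·6.700 + 1050·480.0) / 13050 = 584400/13050 = 44.78 mg/L; combined flow 13050 ML/d.
Travel time t = 12.6·1000 / 0.31 = 40650 s = 11.29 h.
Half-life 10.4 h → k = ln 2 / 10.4 = 0.06665 h⁻¹ = 1.600 d⁻¹.
First-order decay: C = 44.78·exp(−k·t) = 44.78·0.4712 = 21.10 mg/L.
Second outfall: C = (13050·21.10 + 918.0·534.0)/13970 = 54.81 mg/L.

54.8 mg/L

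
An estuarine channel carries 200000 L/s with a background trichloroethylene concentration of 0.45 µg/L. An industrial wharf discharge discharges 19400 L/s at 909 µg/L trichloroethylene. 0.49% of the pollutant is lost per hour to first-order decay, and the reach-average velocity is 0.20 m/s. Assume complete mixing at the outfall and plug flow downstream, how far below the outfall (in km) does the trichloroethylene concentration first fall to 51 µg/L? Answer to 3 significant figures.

Conservation of mass: C = (200000·0.4500 + 19400·909.0) / 219400 = 17720000/219400 = 80.79 µg/L.
0.49%/h lost → k = −ln(1 − 0.0049) = 0.004912 h⁻¹.
Set 80.79·exp(−k·t) = 51 → t = ln(80.79/51)/k = 337100 s = 93.64 h.
Distance = v·t = 0.20·337100 = 67420 m = 67.42 km.

67.4 km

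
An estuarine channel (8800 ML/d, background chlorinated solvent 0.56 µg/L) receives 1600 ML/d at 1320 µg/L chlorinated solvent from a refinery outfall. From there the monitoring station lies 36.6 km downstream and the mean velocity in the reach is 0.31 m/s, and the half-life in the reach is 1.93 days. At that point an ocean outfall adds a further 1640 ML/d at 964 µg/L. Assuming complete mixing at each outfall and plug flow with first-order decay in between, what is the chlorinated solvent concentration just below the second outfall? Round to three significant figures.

239 µg/L

Flow-weighted average: C = (8800·0.5600 + 1600·1320) / 10400 = 2117000/10400 = 203.6 µg/L; combined flow 10400 ML/d.
Travel time t = 36.6·1000 / 0.31 = 118100 s = 32.80 h.
Half-life 1.93 d → k = ln 2 / 1.93 = 0.3591 d⁻¹.
Decay over the reach: 203.6·exp(−kt) = 203.6·0.6122 = 124.6 µg/L.
Second outfall: C = (10400·124.6 + 1640·964.0)/12040 = 238.9 µg/L.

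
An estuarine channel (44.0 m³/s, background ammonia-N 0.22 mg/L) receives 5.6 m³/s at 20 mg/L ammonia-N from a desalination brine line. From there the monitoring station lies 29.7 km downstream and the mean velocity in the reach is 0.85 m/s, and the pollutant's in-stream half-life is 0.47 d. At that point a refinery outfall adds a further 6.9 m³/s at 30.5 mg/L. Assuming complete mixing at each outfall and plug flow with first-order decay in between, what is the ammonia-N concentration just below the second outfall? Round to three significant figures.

4.91 mg/L

Conservation of mass: C = (44.00·0.2200 + 5.600·20.00) / 49.60 = 121.7/49.60 = 2.453 mg/L; combined flow 49.60 m³/s.
Travel time t = 29.7·1000 / 0.85 = 34940 s = 9.706 h.
Half-life 0.47 d → k = ln 2 / 0.47 = 1.475 d⁻¹.
Applying C = C₀e^(−kt): 2.453 × 0.5508 = 1.351 mg/L.
Second outfall: C = (49.60·1.351 + 6.900·30.50)/56.50 = 4.911 mg/L.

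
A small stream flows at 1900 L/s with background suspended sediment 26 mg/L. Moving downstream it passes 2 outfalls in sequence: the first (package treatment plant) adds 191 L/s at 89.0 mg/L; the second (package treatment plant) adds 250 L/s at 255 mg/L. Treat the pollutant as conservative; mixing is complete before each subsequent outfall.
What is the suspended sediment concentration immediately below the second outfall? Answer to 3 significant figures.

55.6 mg/L

Below outfall 1: Q → 2091 L/s, C = (1900·26.00 + 191.0·89.00)/2091 = 31.75 mg/L.
Below outfall 2: Q → 2341 L/s, C = (2091·31.75 + 250.0·255.0)/2341 = 55.60 mg/L.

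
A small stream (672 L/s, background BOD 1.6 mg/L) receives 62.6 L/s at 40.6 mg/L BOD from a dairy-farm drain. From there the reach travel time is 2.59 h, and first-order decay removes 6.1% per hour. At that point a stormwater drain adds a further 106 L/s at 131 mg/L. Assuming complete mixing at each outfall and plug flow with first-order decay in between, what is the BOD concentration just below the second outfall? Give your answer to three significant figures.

20.2 mg/L

Mixed concentration C = ΣQC/ΣQ = (672.0·1.600 + 62.60·40.60) / 734.6 = 3617/734.6 = 4.923 mg/L; combined flow 734.6 L/s.
6.1%/h lost → k = −ln(1 − 0.061) = 0.06294 h⁻¹.
After decay, C = 4.923 × e^(−kt) = 4.923 × 0.8496 = 4.183 mg/L.
At the second outfall, C = (734.6·4.183 + 106.0·131.0) / (734.6 + 106.0) = 20.17 mg/L.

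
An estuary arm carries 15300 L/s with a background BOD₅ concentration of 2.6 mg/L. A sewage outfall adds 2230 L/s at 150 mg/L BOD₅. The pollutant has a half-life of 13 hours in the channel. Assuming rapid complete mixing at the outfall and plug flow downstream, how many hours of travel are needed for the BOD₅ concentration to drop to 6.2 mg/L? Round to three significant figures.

23.2 h

Flow-weighted average: C = (15300·2.600 + 2230·150.0) / 17530 = 374300/17530 = 21.35 mg/L.
Half-life 13 h → k = ln 2 / 13 = 0.05332 h⁻¹ = 1.280 d⁻¹.
21.35·exp(−k·t) = 6.2 → t = ln(21.35/6.2)/k = 83490 s = 23.19 h.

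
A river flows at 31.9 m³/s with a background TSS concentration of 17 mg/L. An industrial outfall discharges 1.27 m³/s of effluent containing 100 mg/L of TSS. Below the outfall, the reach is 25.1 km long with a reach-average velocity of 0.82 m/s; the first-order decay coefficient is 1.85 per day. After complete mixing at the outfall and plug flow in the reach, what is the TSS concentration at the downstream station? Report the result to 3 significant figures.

Flow-weighted average: C = (31.90·17.00 + 1.270·100.0) / 33.17 = 669.3/33.17 = 20.18 mg/L.
Travel time t = 25.1·1000 / 0.82 = 30610 s = 8.503 h.
First-order decay: C = 20.18·exp(−k·t) = 20.18·0.5192 = 10.48 mg/L.

10.5 mg/L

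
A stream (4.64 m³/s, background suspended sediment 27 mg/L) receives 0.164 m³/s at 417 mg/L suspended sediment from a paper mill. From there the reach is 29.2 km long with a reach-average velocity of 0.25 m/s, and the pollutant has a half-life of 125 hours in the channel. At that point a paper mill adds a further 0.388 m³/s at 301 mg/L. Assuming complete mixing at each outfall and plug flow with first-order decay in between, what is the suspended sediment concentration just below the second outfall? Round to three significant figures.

53.7 mg/L

After mixing, C = (4.640·27.00 + 0.1640·417.0) / 4.804 = 193.7/4.804 = 40.31 mg/L; combined flow 4.804 m³/s.
Travel time t = 29.2·1000 / 0.25 = 116800 s = 32.44 h.
Half-life 125 h → k = ln 2 / 125 = 0.005545 h⁻¹ = 0.1331 d⁻¹.
First-order decay: C = 40.31·exp(−k·t) = 40.31·0.8353 = 33.68 mg/L.
At the second outfall, C = (4.804·33.68 + 0.3880·301.0) / (4.804 + 0.3880) = 53.65 mg/L.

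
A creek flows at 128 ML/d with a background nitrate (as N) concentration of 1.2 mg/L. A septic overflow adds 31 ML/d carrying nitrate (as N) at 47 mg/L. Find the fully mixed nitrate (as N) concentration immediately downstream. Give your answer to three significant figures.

10.1 mg/L

Conservation of mass: C = (128.0·1.200 + 31.00·47.00) / 159.0 = 1611/159.0 = 10.13 mg/L.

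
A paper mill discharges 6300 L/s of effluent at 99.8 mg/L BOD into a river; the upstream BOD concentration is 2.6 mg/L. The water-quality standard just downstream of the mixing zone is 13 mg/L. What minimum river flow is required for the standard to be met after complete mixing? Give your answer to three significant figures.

Set C_mix = 13: (Q·2.600 + 6300·99.80) / (Q + 6300) = 13
→ Q = 6300·(99.80 − 13)/(13 − 2.600) = 52580 L/s.

52600 L/s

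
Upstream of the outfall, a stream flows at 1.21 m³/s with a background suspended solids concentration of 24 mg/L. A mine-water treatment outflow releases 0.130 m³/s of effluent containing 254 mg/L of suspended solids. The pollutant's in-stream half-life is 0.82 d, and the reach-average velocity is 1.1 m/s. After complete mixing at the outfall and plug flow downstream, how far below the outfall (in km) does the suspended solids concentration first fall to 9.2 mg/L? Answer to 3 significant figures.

Mass balance: C = (1.210·24.00 + 0.1300·254.0) / 1.340 = 62.06/1.340 = 46.31 mg/L.
Half-life 0.82 d → k = ln 2 / 0.82 = 0.8453 d⁻¹.
Set 46.31·exp(−k·t) = 9.2 → t = ln(46.31/9.2)/k = 165200 s = 45.89 h.
Distance = v·t = 1.1·165200 = 181700 m = 181.7 km.

182 km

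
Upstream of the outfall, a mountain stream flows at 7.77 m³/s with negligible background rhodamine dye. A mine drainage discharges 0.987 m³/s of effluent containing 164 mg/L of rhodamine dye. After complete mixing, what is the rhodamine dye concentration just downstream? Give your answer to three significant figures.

Conservation of mass: C = (7.770·0 + 0.9870·164.0) / 8.757 = 161.9/8.757 = 18.48 mg/L.

18.5 mg/L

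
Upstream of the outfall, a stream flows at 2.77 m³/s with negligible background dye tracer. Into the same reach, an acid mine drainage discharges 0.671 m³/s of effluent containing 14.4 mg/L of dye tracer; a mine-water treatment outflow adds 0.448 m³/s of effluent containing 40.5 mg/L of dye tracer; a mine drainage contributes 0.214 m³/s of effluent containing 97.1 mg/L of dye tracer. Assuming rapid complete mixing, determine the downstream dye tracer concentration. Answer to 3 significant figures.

11.8 mg/L

Conservation of mass: C = (2.770·0 + 0.6710·14.40 + 0.4480·40.50 + 0.2140·97.10) / 4.103 = 48.59/4.103 = 11.84 mg/L.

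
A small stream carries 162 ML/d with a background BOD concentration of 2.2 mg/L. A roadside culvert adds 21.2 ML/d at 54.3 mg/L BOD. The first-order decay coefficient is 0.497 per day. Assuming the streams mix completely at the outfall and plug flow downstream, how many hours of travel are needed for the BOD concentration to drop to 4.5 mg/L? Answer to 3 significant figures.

29.1 h

Mass balance: C = (162.0·2.200 + 21.20·54.30) / 183.2 = 1508/183.2 = 8.229 mg/L.
8.229·exp(−k·t) = 4.5 → t = ln(8.229/4.5)/k = 104900 s = 29.15 h.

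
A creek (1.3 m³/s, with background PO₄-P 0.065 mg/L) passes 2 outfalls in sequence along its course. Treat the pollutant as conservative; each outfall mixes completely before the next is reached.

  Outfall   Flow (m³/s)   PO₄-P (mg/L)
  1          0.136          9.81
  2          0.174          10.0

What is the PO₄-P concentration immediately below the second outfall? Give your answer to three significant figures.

1.96 mg/L

Below outfall 1: Q → 1.436 m³/s, C = (1.300·0.06500 + 0.1360·9.810)/1.436 = 0.9879 mg/L.
Below outfall 2: Q → 1.610 m³/s, C = (1.436·0.9879 + 0.1740·10.00)/1.610 = 1.962 mg/L.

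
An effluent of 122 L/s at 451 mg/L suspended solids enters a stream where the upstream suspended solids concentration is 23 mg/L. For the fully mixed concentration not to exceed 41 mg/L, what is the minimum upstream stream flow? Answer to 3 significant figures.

Set C_mix = 41: (Q·23.00 + 122.0·451.0) / (Q + 122.0) = 41
→ Q = 122.0·(451.0 − 41)/(41 − 23.00) = 2779 L/s.

2780 L/s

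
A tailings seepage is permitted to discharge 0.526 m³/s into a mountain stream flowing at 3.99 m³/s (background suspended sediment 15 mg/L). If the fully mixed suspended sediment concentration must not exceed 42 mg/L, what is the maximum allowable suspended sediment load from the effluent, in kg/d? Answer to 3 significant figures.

11200 kg/d

Mass balance at the limit: 3.990·15.00 + 0.5260·Cₑ = 4.516·42 → Cₑ = 246.8 mg/L.
Load = 0.5260 m³/s × 246.8 g/m³ × 86 400 s/d = 11220 kg/d.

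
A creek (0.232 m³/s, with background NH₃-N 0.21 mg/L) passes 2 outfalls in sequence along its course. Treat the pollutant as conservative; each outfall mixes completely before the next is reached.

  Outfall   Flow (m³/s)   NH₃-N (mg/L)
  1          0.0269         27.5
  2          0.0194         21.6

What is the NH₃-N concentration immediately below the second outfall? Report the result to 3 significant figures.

Outfall 1: combined Q = 0.2589 m³/s; C = (0.2320·0.2100 + 0.02690·27.50)/0.2589 = 3.045 mg/L.
Outfall 2: combined Q = 0.2783 m³/s; C = (0.2589·3.045 + 0.01940·21.60)/0.2783 = 4.339 mg/L.

4.34 mg/L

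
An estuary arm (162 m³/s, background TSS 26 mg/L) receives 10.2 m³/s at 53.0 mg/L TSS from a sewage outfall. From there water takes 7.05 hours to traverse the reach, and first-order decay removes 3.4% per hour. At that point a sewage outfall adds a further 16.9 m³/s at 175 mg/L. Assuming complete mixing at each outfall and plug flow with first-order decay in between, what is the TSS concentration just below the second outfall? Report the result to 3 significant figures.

After mixing, C = (162.0·26.00 + 10.20·53.00) / 172.2 = 4753/172.2 = 27.60 mg/L; combined flow 172.2 m³/s.
3.4%/h lost → k = −ln(1 − 0.034) = 0.03459 h⁻¹.
Decay over the reach: 27.60·exp(−kt) = 27.60·0.7836 = 21.63 mg/L.
At the second outfall, C = (172.2·21.63 + 16.90·175.0) / (172.2 + 16.90) = 35.33 mg/L.

35.3 mg/L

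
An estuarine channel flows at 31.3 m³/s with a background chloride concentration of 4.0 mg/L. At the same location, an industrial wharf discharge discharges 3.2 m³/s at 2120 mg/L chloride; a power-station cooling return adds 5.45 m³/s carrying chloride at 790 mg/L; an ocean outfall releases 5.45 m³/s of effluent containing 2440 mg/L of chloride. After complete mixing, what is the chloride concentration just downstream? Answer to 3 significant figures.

Flow-weighted average: C = (31.30·4.000 + 3.200·2120 + 5.450·790.0 + 5.450·2440) / 45.40 = 24510/45.40 = 539.9 mg/L.

540 mg/L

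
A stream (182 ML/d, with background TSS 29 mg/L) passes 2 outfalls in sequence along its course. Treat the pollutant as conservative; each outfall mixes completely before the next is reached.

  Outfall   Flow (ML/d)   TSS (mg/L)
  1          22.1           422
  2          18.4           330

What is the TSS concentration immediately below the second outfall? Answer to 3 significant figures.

92.9 mg/L

Outfall 1: combined Q = 204.1 ML/d; C = (182.0·29.00 + 22.10·422.0)/204.1 = 71.55 mg/L.
Outfall 2: combined Q = 222.5 ML/d; C = (204.1·71.55 + 18.40·330.0)/222.5 = 92.93 mg/L.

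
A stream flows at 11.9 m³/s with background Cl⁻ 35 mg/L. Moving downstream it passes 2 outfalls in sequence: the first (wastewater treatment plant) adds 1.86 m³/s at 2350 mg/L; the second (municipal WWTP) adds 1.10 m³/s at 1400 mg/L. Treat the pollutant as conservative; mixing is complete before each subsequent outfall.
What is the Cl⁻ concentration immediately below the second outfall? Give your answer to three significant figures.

426 mg/L

After outfall 1: Q = 11.90 + 1.860 = 13.76 m³/s; C = (11.90·35.00 + 1.860·2350)/13.76 = 347.9 mg/L.
After outfall 2: Q = 13.76 + 1.100 = 14.86 m³/s; C = (13.76·347.9 + 1.100·1400)/14.86 = 425.8 mg/L.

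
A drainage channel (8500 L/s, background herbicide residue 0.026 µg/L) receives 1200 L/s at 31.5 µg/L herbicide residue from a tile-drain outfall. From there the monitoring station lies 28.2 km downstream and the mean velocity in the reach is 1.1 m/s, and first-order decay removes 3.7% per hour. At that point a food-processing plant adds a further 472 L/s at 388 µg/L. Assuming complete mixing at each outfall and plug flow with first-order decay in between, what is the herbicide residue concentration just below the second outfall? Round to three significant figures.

Mixed concentration C = ΣQC/ΣQ = (8500·0.02600 + 1200·31.50) / 9700 = 38020/9700 = 3.920 µg/L; combined flow 9700 L/s.
Travel time t = 28.2·1000 / 1.1 = 25640 s = 7.121 h.
3.7%/h lost → k = −ln(1 − 0.037) = 0.03770 h⁻¹.
First-order decay: C = 3.920·exp(−k·t) = 3.920·0.7645 = 2.997 µg/L.
Second outfall: C = (9700·2.997 + 472.0·388.0)/10170 = 20.86 µg/L.

20.9 µg/L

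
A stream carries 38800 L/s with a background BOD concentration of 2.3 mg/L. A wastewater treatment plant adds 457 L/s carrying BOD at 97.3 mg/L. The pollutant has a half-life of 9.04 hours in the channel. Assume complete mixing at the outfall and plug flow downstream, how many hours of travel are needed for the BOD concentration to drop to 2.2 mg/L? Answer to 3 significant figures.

5.70 h

Flow-weighted average: C = (38800·2.300 + 457.0·97.30) / 39260 = 133700/39260 = 3.406 mg/L.
Half-life 9.04 h → k = ln 2 / 9.04 = 0.07668 h⁻¹ = 1.840 d⁻¹.
3.406·exp(−k·t) = 2.2 → t = ln(3.406/2.2)/k = 20520 s = 5.700 h.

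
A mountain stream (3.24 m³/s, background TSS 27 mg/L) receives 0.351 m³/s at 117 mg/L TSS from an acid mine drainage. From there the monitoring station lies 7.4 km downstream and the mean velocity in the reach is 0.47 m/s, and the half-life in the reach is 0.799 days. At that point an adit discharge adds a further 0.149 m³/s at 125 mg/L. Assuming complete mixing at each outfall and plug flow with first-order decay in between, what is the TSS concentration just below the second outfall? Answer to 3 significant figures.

Flow-weighted average: C = (3.240·27.00 + 0.3510·117.0) / 3.591 = 128.5/3.591 = 35.80 mg/L; combined flow 3.591 m³/s.
Travel time t = 7.4·1000 / 0.47 = 15740 s = 4.374 h.
Half-life 0.799 d → k = ln 2 / 0.799 = 0.8675 d⁻¹.
First-order decay: C = 35.80·exp(−k·t) = 35.80·0.8538 = 30.56 mg/L.
Second outfall: C = (3.591·30.56 + 0.1490·125.0)/3.740 = 34.32 mg/L.

34.3 mg/L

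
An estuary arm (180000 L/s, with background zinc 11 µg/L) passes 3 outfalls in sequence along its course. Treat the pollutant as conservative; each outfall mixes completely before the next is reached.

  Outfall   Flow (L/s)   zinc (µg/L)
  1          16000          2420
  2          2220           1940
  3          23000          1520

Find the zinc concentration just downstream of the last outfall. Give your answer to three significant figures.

After outfall 1: Q = 180000 + 16000 = 196000 L/s; C = (180000·11.00 + 16000·2420)/196000 = 207.7 µg/L.
After outfall 2: Q = 196000 + 2220 = 198200 L/s; C = (196000·207.7 + 2220·1940)/198200 = 227.1 µg/L.
After outfall 3: Q = 198200 + 23000 = 221200 L/s; C = (198200·227.1 + 23000·1520)/221200 = 361.5 µg/L.

361 µg/L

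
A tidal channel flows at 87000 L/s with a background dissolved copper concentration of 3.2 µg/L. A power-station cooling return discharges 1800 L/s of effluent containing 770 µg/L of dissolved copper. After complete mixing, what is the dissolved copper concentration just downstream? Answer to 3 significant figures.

18.7 µg/L

Mixed concentration C = ΣQC/ΣQ = (87000·3.200 + 1800·770.0) / 88800 = 1664000/88800 = 18.74 µg/L.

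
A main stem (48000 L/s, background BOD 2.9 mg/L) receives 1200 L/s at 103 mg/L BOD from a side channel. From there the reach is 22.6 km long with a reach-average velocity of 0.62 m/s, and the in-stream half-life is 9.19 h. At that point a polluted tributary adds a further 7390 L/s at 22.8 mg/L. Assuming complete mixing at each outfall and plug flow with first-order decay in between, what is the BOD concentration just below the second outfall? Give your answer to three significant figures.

Conservation of mass: C = (48000·2.900 + 1200·103.0) / 49200 = 262800/49200 = 5.341 mg/L; combined flow 49200 L/s.
Travel time t = 22.6·1000 / 0.62 = 36450 s = 10.13 h.
Half-life 9.19 h → k = ln 2 / 9.19 = 0.07542 h⁻¹ = 1.810 d⁻¹.
After decay, C = 5.341 × e^(−kt) = 5.341 × 0.4659 = 2.489 mg/L.
Second outfall: C = (49200·2.489 + 7390·22.80)/56590 = 5.141 mg/L.

5.14 mg/L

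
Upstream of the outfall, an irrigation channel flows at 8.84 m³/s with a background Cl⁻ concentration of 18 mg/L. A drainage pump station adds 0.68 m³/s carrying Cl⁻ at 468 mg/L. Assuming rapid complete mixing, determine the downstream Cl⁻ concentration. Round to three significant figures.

50.1 mg/L

Flow-weighted average: C = (8.840·18.00 + 0.6800·468.0) / 9.520 = 477.4/9.520 = 50.14 mg/L.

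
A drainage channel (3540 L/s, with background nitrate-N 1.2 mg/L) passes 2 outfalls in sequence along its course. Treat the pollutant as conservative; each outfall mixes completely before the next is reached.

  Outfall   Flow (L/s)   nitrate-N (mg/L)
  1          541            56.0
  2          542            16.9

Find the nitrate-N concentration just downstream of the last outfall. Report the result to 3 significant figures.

Outfall 1: combined Q = 4081 L/s; C = (3540·1.200 + 541.0·56.00)/4081 = 8.465 mg/L.
Outfall 2: combined Q = 4623 L/s; C = (4081·8.465 + 542.0·16.90)/4623 = 9.454 mg/L.

9.45 mg/L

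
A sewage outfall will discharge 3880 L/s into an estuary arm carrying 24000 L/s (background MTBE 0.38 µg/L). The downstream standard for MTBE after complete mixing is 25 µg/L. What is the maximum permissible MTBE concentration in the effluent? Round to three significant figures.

At the limit, (Qr·Cr + Qe·Cₑ)/(Qr + Qe) = 25:
Cₑ = (27880·25 − 24000·0.3800) / 3880 = 177.3 µg/L.

177 µg/L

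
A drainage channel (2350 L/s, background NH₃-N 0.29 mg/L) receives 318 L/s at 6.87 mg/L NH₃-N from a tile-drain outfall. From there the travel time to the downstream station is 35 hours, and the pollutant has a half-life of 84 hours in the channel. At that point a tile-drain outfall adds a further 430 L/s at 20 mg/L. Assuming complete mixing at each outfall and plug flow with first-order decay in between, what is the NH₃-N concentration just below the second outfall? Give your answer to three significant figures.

Conservation of mass: C = (2350·0.2900 + 318.0·6.870) / 2668 = 2866/2668 = 1.074 mg/L; combined flow 2668 L/s.
Half-life 84 h → k = ln 2 / 84 = 0.008252 h⁻¹ = 0.1980 d⁻¹.
First-order decay: C = 1.074·exp(−k·t) = 1.074·0.7492 = 0.8048 mg/L.
At the second outfall, C = (2668·0.8048 + 430.0·20.00) / (2668 + 430.0) = 3.469 mg/L.

3.47 mg/L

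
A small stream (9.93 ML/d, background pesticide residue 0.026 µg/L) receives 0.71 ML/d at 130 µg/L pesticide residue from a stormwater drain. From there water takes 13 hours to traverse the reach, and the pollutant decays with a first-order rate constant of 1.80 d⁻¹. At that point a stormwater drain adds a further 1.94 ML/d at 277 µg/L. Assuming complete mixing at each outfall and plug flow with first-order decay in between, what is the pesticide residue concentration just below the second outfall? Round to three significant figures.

45.5 µg/L

Flow-weighted average: C = (9.930·0.02600 + 0.7100·130.0) / 10.64 = 92.56/10.64 = 8.699 µg/L; combined flow 10.64 ML/d.
Decay over the reach: 8.699·exp(−kt) = 8.699·0.3772 = 3.281 µg/L.
At the second outfall, C = (10.64·3.281 + 1.940·277.0) / (10.64 + 1.940) = 45.49 µg/L.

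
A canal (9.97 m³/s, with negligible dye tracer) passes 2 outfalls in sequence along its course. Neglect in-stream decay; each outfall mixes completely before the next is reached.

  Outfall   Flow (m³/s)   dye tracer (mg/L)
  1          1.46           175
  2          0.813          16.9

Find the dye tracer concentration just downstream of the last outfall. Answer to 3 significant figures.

Below outfall 1: Q → 11.43 m³/s, C = (9.970·0 + 1.460·175.0)/11.43 = 22.35 mg/L.
Below outfall 2: Q → 12.24 m³/s, C = (11.43·22.35 + 0.8130·16.90)/12.24 = 21.99 mg/L.

22.0 mg/L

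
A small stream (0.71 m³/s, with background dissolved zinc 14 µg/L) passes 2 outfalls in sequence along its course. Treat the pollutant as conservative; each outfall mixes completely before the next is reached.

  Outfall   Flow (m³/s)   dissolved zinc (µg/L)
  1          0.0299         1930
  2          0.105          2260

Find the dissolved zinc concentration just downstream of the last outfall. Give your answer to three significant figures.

Below outfall 1: Q → 0.7399 m³/s, C = (0.7100·14.00 + 0.02990·1930)/0.7399 = 91.43 µg/L.
Below outfall 2: Q → 0.8449 m³/s, C = (0.7399·91.43 + 0.1050·2260)/0.8449 = 360.9 µg/L.

361 µg/L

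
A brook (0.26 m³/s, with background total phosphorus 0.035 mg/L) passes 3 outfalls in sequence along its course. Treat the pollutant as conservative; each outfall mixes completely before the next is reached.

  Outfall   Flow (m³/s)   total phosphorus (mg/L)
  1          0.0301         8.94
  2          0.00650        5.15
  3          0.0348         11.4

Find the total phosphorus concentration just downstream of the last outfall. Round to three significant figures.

Below outfall 1: Q → 0.2901 m³/s, C = (0.2600·0.03500 + 0.03010·8.940)/0.2901 = 0.9590 mg/L.
Below outfall 2: Q → 0.2966 m³/s, C = (0.2901·0.9590 + 0.006500·5.150)/0.2966 = 1.051 mg/L.
Below outfall 3: Q → 0.3314 m³/s, C = (0.2966·1.051 + 0.03480·11.40)/0.3314 = 2.138 mg/L.

2.14 mg/L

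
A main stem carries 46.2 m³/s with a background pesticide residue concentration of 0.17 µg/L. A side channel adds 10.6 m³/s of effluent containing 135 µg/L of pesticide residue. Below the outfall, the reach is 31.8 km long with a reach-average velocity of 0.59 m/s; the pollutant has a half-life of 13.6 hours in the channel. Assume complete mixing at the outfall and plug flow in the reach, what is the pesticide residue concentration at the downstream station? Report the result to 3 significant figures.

11.8 µg/L

Mass balance: C = (46.20·0.1700 + 10.60·135.0) / 56.80 = 1439/56.80 = 25.33 µg/L.
Travel time t = 31.8·1000 / 0.59 = 53900 s = 14.97 h.
Half-life 13.6 h → k = ln 2 / 13.6 = 0.05097 h⁻¹ = 1.223 d⁻¹.
Decay over the reach: 25.33·exp(−kt) = 25.33·0.4662 = 11.81 µg/L.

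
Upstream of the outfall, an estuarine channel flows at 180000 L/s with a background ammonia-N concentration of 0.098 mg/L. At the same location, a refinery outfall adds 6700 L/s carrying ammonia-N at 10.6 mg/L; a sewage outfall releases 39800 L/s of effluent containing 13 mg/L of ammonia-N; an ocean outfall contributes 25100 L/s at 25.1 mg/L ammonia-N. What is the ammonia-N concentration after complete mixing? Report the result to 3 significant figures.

After mixing, C = (180000·0.09800 + 6700·10.60 + 39800·13.00 + 25100·25.10) / 251600 = 1236000/251600 = 4.913 mg/L.

4.91 mg/L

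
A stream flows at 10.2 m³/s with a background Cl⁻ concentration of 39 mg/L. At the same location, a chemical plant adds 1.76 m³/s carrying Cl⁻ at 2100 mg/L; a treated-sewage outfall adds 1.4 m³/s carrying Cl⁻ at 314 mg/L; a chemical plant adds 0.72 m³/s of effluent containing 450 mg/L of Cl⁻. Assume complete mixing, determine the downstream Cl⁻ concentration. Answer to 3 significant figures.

Mass balance: C = (10.20·39.00 + 1.760·2100 + 1.400·314.0 + 0.7200·450.0) / 14.08 = 4857/14.08 = 345.0 mg/L.

345 mg/L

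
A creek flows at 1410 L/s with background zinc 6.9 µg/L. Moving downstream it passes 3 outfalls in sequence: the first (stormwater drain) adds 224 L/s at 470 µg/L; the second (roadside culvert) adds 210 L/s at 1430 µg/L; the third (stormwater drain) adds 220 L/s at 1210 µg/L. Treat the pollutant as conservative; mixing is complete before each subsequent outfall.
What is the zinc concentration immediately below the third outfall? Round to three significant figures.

330 µg/L

Below outfall 1: Q → 1634 L/s, C = (1410·6.900 + 224.0·470.0)/1634 = 70.38 µg/L.
Below outfall 2: Q → 1844 L/s, C = (1634·70.38 + 210.0·1430)/1844 = 225.2 µg/L.
Below outfall 3: Q → 2064 L/s, C = (1844·225.2 + 220.0·1210)/2064 = 330.2 µg/L.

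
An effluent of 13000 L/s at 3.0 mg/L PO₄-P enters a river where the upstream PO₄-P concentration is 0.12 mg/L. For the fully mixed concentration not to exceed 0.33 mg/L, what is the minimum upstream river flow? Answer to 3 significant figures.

165000 L/s

Set C_mix = 0.33: (Q·0.1200 + 13000·3.000) / (Q + 13000) = 0.33
→ Q = 13000·(3.000 − 0.33)/(0.33 − 0.1200) = 165300 L/s.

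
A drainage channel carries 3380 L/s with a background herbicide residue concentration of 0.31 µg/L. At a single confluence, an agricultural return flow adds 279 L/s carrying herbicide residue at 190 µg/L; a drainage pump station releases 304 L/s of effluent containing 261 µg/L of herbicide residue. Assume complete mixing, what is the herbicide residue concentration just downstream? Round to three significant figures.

After mixing, C = (3380·0.3100 + 279.0·190.0 + 304.0·261.0) / 3963 = 133400/3963 = 33.66 µg/L.

33.7 µg/L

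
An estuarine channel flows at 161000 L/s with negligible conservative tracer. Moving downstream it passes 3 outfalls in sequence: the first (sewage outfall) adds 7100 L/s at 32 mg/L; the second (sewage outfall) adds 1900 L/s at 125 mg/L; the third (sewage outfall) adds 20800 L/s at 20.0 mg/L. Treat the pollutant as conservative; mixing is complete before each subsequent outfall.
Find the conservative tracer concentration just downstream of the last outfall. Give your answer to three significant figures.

After outfall 1: Q = 161000 + 7100 = 168100 L/s; C = (161000·0 + 7100·32.00)/168100 = 1.352 mg/L.
After outfall 2: Q = 168100 + 1900 = 170000 L/s; C = (168100·1.352 + 1900·125.0)/170000 = 2.734 mg/L.
After outfall 3: Q = 170000 + 20800 = 190800 L/s; C = (170000·2.734 + 20800·20.00)/190800 = 4.616 mg/L.

4.62 mg/L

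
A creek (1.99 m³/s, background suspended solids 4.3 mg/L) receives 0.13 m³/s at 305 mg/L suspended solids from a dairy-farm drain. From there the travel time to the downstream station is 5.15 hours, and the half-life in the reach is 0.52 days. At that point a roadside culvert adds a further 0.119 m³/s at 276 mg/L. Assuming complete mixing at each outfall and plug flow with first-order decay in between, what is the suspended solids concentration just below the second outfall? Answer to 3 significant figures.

30.8 mg/L

After mixing, C = (1.990·4.300 + 0.1300·305.0) / 2.120 = 48.21/2.120 = 22.74 mg/L; combined flow 2.120 m³/s.
Half-life 0.52 d → k = ln 2 / 0.52 = 1.333 d⁻¹.
Applying C = C₀e^(−kt): 22.74 × 0.7512 = 17.08 mg/L.
At the second outfall, C = (2.120·17.08 + 0.1190·276.0) / (2.120 + 0.1190) = 30.84 mg/L.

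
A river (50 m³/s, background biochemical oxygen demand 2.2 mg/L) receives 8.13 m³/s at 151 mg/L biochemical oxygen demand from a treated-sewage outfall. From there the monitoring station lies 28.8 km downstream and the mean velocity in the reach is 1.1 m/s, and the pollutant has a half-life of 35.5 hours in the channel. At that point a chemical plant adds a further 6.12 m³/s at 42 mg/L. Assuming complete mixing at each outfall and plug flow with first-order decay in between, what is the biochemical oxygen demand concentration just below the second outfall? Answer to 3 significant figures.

22.1 mg/L

Mixed concentration C = ΣQC/ΣQ = (50.00·2.200 + 8.130·151.0) / 58.13 = 1338/58.13 = 23.01 mg/L; combined flow 58.13 m³/s.
Travel time t = 28.8·1000 / 1.1 = 26180 s = 7.273 h.
Half-life 35.5 h → k = ln 2 / 35.5 = 0.01953 h⁻¹ = 0.4686 d⁻¹.
Decay over the reach: 23.01·exp(−kt) = 23.01·0.8676 = 19.96 mg/L.
Second outfall: C = (58.13·19.96 + 6.120·42.00)/64.25 = 22.06 mg/L.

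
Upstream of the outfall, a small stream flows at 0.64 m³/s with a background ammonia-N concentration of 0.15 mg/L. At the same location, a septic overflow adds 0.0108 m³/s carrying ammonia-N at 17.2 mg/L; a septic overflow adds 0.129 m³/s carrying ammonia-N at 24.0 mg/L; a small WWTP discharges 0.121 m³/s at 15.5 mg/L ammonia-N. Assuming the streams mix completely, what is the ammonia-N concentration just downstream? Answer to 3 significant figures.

Mixed concentration C = ΣQC/ΣQ = (0.6400·0.1500 + 0.01080·17.20 + 0.1290·24.00 + 0.1210·15.50) / 0.9008 = 5.253/0.9008 = 5.832 mg/L.

5.83 mg/L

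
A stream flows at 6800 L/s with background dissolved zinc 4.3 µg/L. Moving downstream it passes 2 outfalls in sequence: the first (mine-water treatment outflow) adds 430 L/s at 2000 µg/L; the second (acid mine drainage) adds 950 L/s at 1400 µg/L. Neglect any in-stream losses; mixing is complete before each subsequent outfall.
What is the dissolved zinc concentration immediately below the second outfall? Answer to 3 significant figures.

Below outfall 1: Q → 7230 L/s, C = (6800·4.300 + 430.0·2000)/7230 = 123.0 µg/L.
Below outfall 2: Q → 8180 L/s, C = (7230·123.0 + 950.0·1400)/8180 = 271.3 µg/L.

271 µg/L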